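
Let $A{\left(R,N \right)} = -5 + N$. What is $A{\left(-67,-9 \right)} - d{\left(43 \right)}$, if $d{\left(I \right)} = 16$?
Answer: $-30$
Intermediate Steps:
$A{\left(-67,-9 \right)} - d{\left(43 \right)} = \left(-5 - 9\right) - 16 = -14 - 16 = -30$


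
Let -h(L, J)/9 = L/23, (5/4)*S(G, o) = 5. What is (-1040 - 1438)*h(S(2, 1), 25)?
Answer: 89208/23 ≈ 3878.6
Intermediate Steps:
S(G, o) = 4 (S(G, o) = (⅘)*5 = 4)
h(L, J) = -9*L/23
(-1040 - 1438)*h(S(2, 1), 25) = (-1040 - 1438)*(-9/23*4) = -2478*(-36/23) = 89208/23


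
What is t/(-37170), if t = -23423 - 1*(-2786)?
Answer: 2293/4130 ≈ 0.55521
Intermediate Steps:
t = -20637 (t = -23423 + 2786 = -20637)
t/(-37170) = -20637/(-37170) = -20637*(-1/37170) = 2293/4130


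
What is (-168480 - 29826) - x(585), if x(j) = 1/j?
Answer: -116009011/585 ≈ -1.9831e+5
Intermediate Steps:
(-168480 - 29826) - x(585) = (-168480 - 29826) - 1/585 = -198306 - 1*1/585 = -198306 - 1/585 = -116009011/585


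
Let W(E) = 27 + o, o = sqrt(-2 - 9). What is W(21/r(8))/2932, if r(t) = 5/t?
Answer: 27/2932 + I*sqrt(11)/2932 ≈ 0.0092087 + 0.0011312*I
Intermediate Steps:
o = I*sqrt(11) (o = sqrt(-11) = I*sqrt(11) ≈ 3.3166*I)
W(E) = 27 + I*sqrt(11)
W(21/r(8))/2932 = (27 + I*sqrt(11))/2932 = (27 + I*sqrt(11))*(1/2932) = 27/2932 + I*sqrt(11)/2932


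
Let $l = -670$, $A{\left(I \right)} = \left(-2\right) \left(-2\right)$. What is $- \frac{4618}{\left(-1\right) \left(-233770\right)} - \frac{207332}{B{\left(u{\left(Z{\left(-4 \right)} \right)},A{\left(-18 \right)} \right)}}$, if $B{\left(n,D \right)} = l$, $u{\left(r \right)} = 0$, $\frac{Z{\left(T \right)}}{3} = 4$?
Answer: $\frac{2423245379}{7831295} \approx 309.43$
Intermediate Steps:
$A{\left(I \right)} = 4$
$Z{\left(T \right)} = 12$ ($Z{\left(T \right)} = 3 \cdot 4 = 12$)
$B{\left(n,D \right)} = -670$
$- \frac{4618}{\left(-1\right) \left(-233770\right)} - \frac{207332}{B{\left(u{\left(Z{\left(-4 \right)} \right)},A{\left(-18 \right)} \right)}} = - \frac{4618}{\left(-1\right) \left(-233770\right)} - \frac{207332}{-670} = - \frac{4618}{233770} - - \frac{103666}{335} = \left(-4618\right) \frac{1}{233770} + \frac{103666}{335} = - \frac{2309}{116885} + \frac{103666}{335} = \frac{2423245379}{7831295}$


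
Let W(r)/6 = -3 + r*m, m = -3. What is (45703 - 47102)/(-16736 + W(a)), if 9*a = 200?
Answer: 1399/17154 ≈ 0.081555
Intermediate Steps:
a = 200/9 (a = (⅑)*200 = 200/9 ≈ 22.222)
W(r) = -18 - 18*r (W(r) = 6*(-3 + r*(-3)) = 6*(-3 - 3*r) = -18 - 18*r)
(45703 - 47102)/(-16736 + W(a)) = (45703 - 47102)/(-16736 + (-18 - 18*200/9)) = -1399/(-16736 + (-18 - 400)) = -1399/(-16736 - 418) = -1399/(-17154) = -1399*(-1/17154) = 1399/17154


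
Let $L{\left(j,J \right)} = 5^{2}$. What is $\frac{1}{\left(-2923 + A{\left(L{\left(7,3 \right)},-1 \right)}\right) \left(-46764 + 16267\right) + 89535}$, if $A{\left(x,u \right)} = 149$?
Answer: $\frac{1}{84688213} \approx 1.1808 \cdot 10^{-8}$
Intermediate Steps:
$L{\left(j,J \right)} = 25$
$\frac{1}{\left(-2923 + A{\left(L{\left(7,3 \right)},-1 \right)}\right) \left(-46764 + 16267\right) + 89535} = \frac{1}{\left(-2923 + 149\right) \left(-46764 + 16267\right) + 89535} = \frac{1}{\left(-2774\right) \left(-30497\right) + 89535} = \frac{1}{84598678 + 89535} = \frac{1}{84688213}$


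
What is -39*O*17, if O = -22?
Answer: 14586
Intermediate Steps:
-39*O*17 = -39*(-22)*17 = 858*17 = 14586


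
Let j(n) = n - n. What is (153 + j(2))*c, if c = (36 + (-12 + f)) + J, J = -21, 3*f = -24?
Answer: -765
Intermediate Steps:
f = -8 (f = (1/3)*(-24) = -8)
j(n) = 0
c = -5 (c = (36 + (-12 - 8)) - 21 = (36 - 20) - 21 = 16 - 21 = -5)
(153 + j(2))*c = (153 + 0)*(-5) = 153*(-5) = -765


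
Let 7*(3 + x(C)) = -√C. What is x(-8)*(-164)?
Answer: 492 + 328*I*√2/7 ≈ 492.0 + 66.266*I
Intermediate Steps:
x(C) = -3 - √C/7 (x(C) = -3 + (-√C)/7 = -3 - √C/7)
x(-8)*(-164) = (-3 - 2*I*√2/7)*(-164) = 492 + 328*I*√2/7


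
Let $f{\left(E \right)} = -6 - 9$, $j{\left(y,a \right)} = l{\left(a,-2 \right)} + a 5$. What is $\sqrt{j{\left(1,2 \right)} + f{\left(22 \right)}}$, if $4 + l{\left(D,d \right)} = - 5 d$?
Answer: $1$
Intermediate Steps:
$l{\left(D,d \right)} = -4 - 5 d$
$j{\left(y,a \right)} = 6 + 5 a$ ($j{\left(y,a \right)} = \left(-4 - -10\right) + a 5 = \left(-4 + 10\right) + 5 a = 6 + 5 a$)
$f{\left(E \right)} = -15$ ($f{\left(E \right)} = -6 - 9 = -15$)
$\sqrt{j{\left(1,2 \right)} + f{\left(22 \right)}} = \sqrt{\left(6 + 5 \cdot 2\right) - 15} = \sqrt{\left(6 + 10\right) - 15} = \sqrt{16 - 15} = \sqrt{1} = 1$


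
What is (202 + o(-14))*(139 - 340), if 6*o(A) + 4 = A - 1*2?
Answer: -39932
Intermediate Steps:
o(A) = -1 + A/6 (o(A) = -⅔ + (A - 1*2)/6 = -⅔ + (A - 2)/6 = -⅔ + (-2 + A)/6 = -⅔ + (-⅓ + A/6) = -1 + A/6)
(202 + o(-14))*(139 - 340) = (202 + (-1 + (⅙)*(-14)))*(139 - 340) = (202 + (-1 - 7/3))*(-201) = (202 - 10/3)*(-201) = (596/3)*(-201) = -39932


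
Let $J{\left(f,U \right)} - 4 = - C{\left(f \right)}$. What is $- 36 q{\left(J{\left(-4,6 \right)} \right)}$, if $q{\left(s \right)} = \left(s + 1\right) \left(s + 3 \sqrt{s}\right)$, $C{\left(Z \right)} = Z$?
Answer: $-2592 - 1944 \sqrt{2} \approx -5341.2$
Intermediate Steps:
$J{\left(f,U \right)} = 4 - f$
$q{\left(s \right)} = \left(1 + s\right) \left(s + 3 \sqrt{s}\right)$
$- 36 q{\left(J{\left(-4,6 \right)} \right)} = - 36 \left(\left(4 - -4\right) + \left(4 - -4\right)^{2} + 3 \sqrt{4 - -4} + 3 \left(4 - -4\right)^{\frac{3}{2}}\right) = - 36 \left(\left(4 + 4\right) + \left(4 + 4\right)^{2} + 3 \sqrt{4 + 4} + 3 \left(4 + 4\right)^{\frac{3}{2}}\right) = - 36 \left(8 + 8^{2} + 3 \sqrt{8} + 3 \cdot 8^{\frac{3}{2}}\right) = - 36 \left(8 + 64 + 3 \cdot 2 \sqrt{2} + 3 \cdot 16 \sqrt{2}\right) = - 36 \left(8 + 64 + 6 \sqrt{2} + 48 \sqrt{2}\right) = - 36 \left(72 + 54 \sqrt{2}\right) = -2592 - 1944 \sqrt{2}$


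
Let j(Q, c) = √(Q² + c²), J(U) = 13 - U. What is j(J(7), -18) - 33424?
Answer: -33424 + 6*√10 ≈ -33405.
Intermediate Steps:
j(J(7), -18) - 33424 = √((13 - 1*7)² + (-18)²) - 33424 = √((13 - 7)² + 324) - 33424 = √(6² + 324) - 33424 = √(36 + 324) - 33424 = √360 - 33424 = 6*√10 - 33424 = -33424 + 6*√10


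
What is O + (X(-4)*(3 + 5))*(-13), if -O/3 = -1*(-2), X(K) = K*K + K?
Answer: -1254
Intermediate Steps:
X(K) = K + K² (X(K) = K² + K = K + K²)
O = -6 (O = -(-3)*(-2) = -3*2 = -6)
O + (X(-4)*(3 + 5))*(-13) = -6 + ((-4*(1 - 4))*(3 + 5))*(-13) = -6 + (-4*(-3)*8)*(-13) = -6 + (12*8)*(-13) = -6 + 96*(-13) = -6 - 1248 = -1254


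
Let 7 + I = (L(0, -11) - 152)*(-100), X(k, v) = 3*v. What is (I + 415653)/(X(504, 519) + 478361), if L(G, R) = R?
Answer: 215973/239959 ≈ 0.90004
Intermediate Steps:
I = 16293 (I = -7 + (-11 - 152)*(-100) = -7 - 163*(-100) = -7 + 16300 = 16293)
(I + 415653)/(X(504, 519) + 478361) = (16293 + 415653)/(3*519 + 478361) = 431946/(1557 + 478361) = 431946/479918 = 431946*(1/479918) = 215973/239959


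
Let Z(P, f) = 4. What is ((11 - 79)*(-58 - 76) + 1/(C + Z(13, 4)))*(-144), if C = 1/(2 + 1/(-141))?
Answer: -1659882384/1265 ≈ -1.3122e+6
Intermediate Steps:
C = 141/281 (C = 1/(2 - 1/141) = 1/(281/141) = 141/281 ≈ 0.50178)
((11 - 79)*(-58 - 76) + 1/(C + Z(13, 4)))*(-144) = ((11 - 79)*(-58 - 76) + 1/(141/281 + 4))*(-144) = (-68*(-134) + 1/(1265/281))*(-144) = (9112 + 281/1265)*(-144) = (11526961/1265)*(-144) = -1659882384/1265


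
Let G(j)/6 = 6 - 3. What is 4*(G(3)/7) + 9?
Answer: 135/7 ≈ 19.286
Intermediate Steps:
G(j) = 18 (G(j) = 6*(6 - 3) = 6*3 = 18)
4*(G(3)/7) + 9 = 4*(18/7) + 9 = 72/7 + 9 = 135/7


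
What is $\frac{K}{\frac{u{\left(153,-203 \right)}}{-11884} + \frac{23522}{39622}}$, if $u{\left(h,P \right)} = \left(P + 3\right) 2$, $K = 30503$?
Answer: $\frac{1795360245943}{36923031} \approx 48624.0$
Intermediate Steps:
$u{\left(h,P \right)} = 6 + 2 P$ ($u{\left(h,P \right)} = \left(3 + P\right) 2 = 6 + 2 P$)
$\frac{K}{\frac{u{\left(153,-203 \right)}}{-11884} + \frac{23522}{39622}} = \frac{30503}{\frac{6 + 2 \left(-203\right)}{-11884} + \frac{23522}{39622}} = \frac{30503}{\left(6 - 406\right) \left(- \frac{1}{11884}\right) + 23522 \cdot \frac{1}{39622}} = \frac{30503}{\left(-400\right) \left(- \frac{1}{11884}\right) + \frac{11761}{19811}} = \frac{30503}{\frac{100}{2971} + \frac{11761}{19811}} = \frac{30503}{\frac{36923031}{58858481}} = 30503 \cdot \frac{58858481}{36923031} = \frac{1795360245943}{36923031}$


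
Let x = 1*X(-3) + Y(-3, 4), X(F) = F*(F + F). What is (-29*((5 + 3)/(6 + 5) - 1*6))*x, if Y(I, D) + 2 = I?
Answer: 21866/11 ≈ 1987.8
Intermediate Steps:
Y(I, D) = -2 + I
X(F) = 2*F² (X(F) = F*(2*F) = 2*F²)
x = 13 (x = 1*(2*(-3)²) + (-2 - 3) = 1*(2*9) - 5 = 1*18 - 5 = 18 - 5 = 13)
(-29*((5 + 3)/(6 + 5) - 1*6))*x = -29*((5 + 3)/(6 + 5) - 1*6)*13 = -29*(8/11 - 6)*13 = -29*(-58/11)*13 = (1682/11)*13 = 21866/11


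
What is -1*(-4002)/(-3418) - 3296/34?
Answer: -2850449/29053 ≈ -98.112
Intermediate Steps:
-1*(-4002)/(-3418) - 3296/34 = 4002*(-1/3418) - 3296*1/34 = -2001/1709 - 1648/17 = -2850449/29053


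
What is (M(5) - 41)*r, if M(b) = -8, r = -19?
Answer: 931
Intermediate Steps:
(M(5) - 41)*r = (-8 - 41)*(-19) = -49*(-19) = 931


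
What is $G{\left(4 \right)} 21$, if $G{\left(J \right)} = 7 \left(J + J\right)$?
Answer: $1176$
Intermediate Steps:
$G{\left(J \right)} = 14 J$ ($G{\left(J \right)} = 7 \cdot 2 J = 14 J$)
$G{\left(4 \right)} 21 = 14 \cdot 4 \cdot 21 = 56 \cdot 21 = 1176$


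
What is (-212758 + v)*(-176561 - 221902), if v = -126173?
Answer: 135051463053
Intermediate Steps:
(-212758 + v)*(-176561 - 221902) = (-212758 - 126173)*(-176561 - 221902) = -338931*(-398463) = 135051463053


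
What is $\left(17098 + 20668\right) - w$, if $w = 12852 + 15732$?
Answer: $9182$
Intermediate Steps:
$w = 28584$
$\left(17098 + 20668\right) - w = \left(17098 + 20668\right) - 28584 = 37766 - 28584 = 9182$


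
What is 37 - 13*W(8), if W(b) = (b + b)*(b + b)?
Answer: -3291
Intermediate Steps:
W(b) = 4*b² (W(b) = (2*b)*(2*b) = 4*b²)
37 - 13*W(8) = 37 - 52*8² = 37 - 52*64 = 37 - 13*256 = 37 - 3328 = -3291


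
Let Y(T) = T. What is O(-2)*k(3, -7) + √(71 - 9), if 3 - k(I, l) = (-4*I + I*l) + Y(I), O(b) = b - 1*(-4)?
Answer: 66 + √62 ≈ 73.874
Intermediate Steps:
O(b) = 4 + b (O(b) = b + 4 = 4 + b)
k(I, l) = 3 + 3*I - I*l (k(I, l) = 3 - ((-4*I + I*l) + I) = 3 - (-3*I + I*l) = 3 + (3*I - I*l) = 3 + 3*I - I*l)
O(-2)*k(3, -7) + √(71 - 9) = (4 - 2)*(3 + 3*3 - 1*3*(-7)) + √(71 - 9) = 2*(3 + 9 + 21) + √62 = 2*33 + √62 = 66 + √62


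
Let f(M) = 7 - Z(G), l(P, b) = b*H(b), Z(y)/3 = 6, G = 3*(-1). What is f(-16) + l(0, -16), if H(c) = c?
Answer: 245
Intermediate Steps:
G = -3
Z(y) = 18 (Z(y) = 3*6 = 18)
l(P, b) = b² (l(P, b) = b*b = b²)
f(M) = -11 (f(M) = 7 - 1*18 = 7 - 18 = -11)
f(-16) + l(0, -16) = -11 + (-16)² = -11 + 256 = 245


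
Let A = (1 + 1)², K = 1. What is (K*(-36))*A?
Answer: -144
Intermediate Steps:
A = 4 (A = 2² = 4)
(K*(-36))*A = (1*(-36))*4 = -36*4 = -144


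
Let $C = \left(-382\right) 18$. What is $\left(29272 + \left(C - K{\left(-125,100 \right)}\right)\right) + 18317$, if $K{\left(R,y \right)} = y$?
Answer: $40613$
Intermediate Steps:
$C = -6876$
$\left(29272 + \left(C - K{\left(-125,100 \right)}\right)\right) + 18317 = \left(29272 - 6976\right) + 18317 = 22296 + 18317 = 40613$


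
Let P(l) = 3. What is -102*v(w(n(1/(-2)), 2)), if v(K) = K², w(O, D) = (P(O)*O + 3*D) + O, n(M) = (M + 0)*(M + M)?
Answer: -6528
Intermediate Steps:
n(M) = 2*M² (n(M) = M*(2*M) = 2*M²)
w(O, D) = 3*D + 4*O (w(O, D) = (3*O + 3*D) + O = (3*D + 3*O) + O = 3*D + 4*O)
-102*v(w(n(1/(-2)), 2)) = -102*(3*2 + 4*(2*(1/(-2))²))² = -102*(6 + 4*(2*(1*(-½))²))² = -102*(6 + 4*(2*(-½)²))² = -102*(6 + 4*(2*(¼)))² = -102*(6 + 4*(½))² = -102*(6 + 2)² = -102*8² = -102*64 = -6528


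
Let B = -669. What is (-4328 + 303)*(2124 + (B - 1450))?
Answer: -20125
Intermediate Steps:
(-4328 + 303)*(2124 + (B - 1450)) = (-4328 + 303)*(2124 + (-669 - 1450)) = -4025*(2124 - 2119) = -4025*5 = -20125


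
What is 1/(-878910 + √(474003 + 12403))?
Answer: -439455/386241150847 - √486406/772482301694 ≈ -1.1387e-6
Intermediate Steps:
1/(-878910 + √(474003 + 12403)) = 1/(-878910 + √486406)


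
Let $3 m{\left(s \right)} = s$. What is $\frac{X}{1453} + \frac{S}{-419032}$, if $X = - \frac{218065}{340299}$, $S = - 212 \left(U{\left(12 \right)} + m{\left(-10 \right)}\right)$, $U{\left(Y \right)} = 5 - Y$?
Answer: $- \frac{293640272077}{51798058958826} \approx -0.0056689$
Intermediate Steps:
$m{\left(s \right)} = \frac{s}{3}$
$S = \frac{6572}{3}$ ($S = - 212 \left(\left(5 - 12\right) + \frac{1}{3} \left(-10\right)\right) = - 212 \left(\left(5 - 12\right) - \frac{10}{3}\right) = - 212 \left(-7 - \frac{10}{3}\right) = \left(-212\right) \left(- \frac{31}{3}\right) = \frac{6572}{3} \approx 2190.7$)
$X = - \frac{218065}{340299}$ ($X = \left(-218065\right) \frac{1}{340299} = - \frac{218065}{340299} \approx -0.6408$)
$\frac{X}{1453} + \frac{S}{-419032} = - \frac{218065}{340299 \cdot 1453} + \frac{6572}{3 \left(-419032\right)} = \left(- \frac{218065}{340299}\right) \frac{1}{1453} + \frac{6572}{3} \left(- \frac{1}{419032}\right) = - \frac{218065}{494454447} - \frac{1643}{314274} = - \frac{293640272077}{51798058958826}$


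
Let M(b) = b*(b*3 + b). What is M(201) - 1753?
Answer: 159851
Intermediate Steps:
M(b) = 4*b² (M(b) = b*(3*b + b) = b*(4*b) = 4*b²)
M(201) - 1753 = 4*201² - 1753 = 4*40401 - 1753 = 161604 - 1753 = 159851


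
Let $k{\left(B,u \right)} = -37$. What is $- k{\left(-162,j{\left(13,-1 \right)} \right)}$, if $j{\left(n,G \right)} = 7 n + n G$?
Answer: $37$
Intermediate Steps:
$j{\left(n,G \right)} = 7 n + G n$
$- k{\left(-162,j{\left(13,-1 \right)} \right)} = \left(-1\right) \left(-37\right) = 37$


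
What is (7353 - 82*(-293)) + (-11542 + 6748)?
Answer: 26585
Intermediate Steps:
(7353 - 82*(-293)) + (-11542 + 6748) = (7353 + 24026) - 4794 = 31379 - 4794 = 26585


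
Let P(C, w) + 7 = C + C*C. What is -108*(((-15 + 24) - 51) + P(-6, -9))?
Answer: 2052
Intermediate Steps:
P(C, w) = -7 + C + C² (P(C, w) = -7 + (C + C*C) = -7 + (C + C²) = -7 + C + C²)
-108*(((-15 + 24) - 51) + P(-6, -9)) = -108*(((-15 + 24) - 51) + (-7 - 6 + (-6)²)) = -108*((9 - 51) + (-7 - 6 + 36)) = -108*(-42 + 23) = -108*(-19) = 2052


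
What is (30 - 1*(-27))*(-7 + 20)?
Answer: 741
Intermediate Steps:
(30 - 1*(-27))*(-7 + 20) = (30 + 27)*13 = 57*13 = 741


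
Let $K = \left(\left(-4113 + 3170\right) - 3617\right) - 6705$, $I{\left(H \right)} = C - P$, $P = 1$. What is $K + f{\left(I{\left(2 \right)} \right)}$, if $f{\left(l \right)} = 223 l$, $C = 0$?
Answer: $-11488$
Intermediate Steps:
$I{\left(H \right)} = -1$ ($I{\left(H \right)} = 0 - 1 = -1$)
$K = -11265$ ($K = \left(-943 - 3617\right) - 6705 = -4560 - 6705 = -11265$)
$K + f{\left(I{\left(2 \right)} \right)} = -11265 + 223 \left(-1\right) = -11265 - 223 = -11488$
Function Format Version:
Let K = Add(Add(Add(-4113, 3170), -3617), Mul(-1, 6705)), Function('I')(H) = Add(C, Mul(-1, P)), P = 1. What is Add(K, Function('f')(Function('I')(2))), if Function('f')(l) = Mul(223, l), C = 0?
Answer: -11488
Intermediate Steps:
Function('I')(H) = -1 (Function('I')(H) = Add(0, Mul(-1, 1)) = Add(0, -1) = -1)
K = -11265 (K = Add(Add(-943, -3617), -6705) = Add(-4560, -6705) = -11265)
Add(K, Function('f')(Function('I')(2))) = Add(-11265, Mul(223, -1)) = Add(-11265, -223) = -11488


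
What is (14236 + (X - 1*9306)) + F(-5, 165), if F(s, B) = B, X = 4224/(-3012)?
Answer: 1278493/251 ≈ 5093.6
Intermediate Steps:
X = -352/251 (X = 4224*(-1/3012) = -352/251 ≈ -1.4024)
(14236 + (X - 1*9306)) + F(-5, 165) = (14236 + (-352/251 - 1*9306)) + 165 = (14236 + (-352/251 - 9306)) + 165 = (14236 - 2336158/251) + 165 = 1237078/251 + 165 = 1278493/251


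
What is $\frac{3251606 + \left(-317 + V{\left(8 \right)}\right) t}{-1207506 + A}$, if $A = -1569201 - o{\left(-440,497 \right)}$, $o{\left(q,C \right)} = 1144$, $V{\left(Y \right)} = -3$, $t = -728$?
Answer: $- \frac{3484566}{2777851} \approx -1.2544$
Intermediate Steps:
$A = -1570345$ ($A = -1569201 - 1144 = -1570345$)
$\frac{3251606 + \left(-317 + V{\left(8 \right)}\right) t}{-1207506 + A} = \frac{3251606 + \left(-317 - 3\right) \left(-728\right)}{-1207506 - 1570345} = \frac{3251606 - -232960}{-2777851} = \left(3251606 + 232960\right) \left(- \frac{1}{2777851}\right) = 3484566 \left(- \frac{1}{2777851}\right) = - \frac{3484566}{2777851}$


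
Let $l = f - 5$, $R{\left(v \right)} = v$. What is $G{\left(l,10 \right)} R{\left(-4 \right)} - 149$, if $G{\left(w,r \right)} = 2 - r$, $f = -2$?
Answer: $-117$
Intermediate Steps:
$l = -7$ ($l = -2 - 5 = -7$)
$G{\left(l,10 \right)} R{\left(-4 \right)} - 149 = \left(2 - 10\right) \left(-4\right) - 149 = \left(-8\right) \left(-4\right) - 149 = 32 - 149 = -117$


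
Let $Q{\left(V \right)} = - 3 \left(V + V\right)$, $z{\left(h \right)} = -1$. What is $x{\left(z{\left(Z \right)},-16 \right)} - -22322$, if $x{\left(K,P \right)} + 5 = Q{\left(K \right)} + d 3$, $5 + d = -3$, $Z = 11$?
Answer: $22299$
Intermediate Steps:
$d = -8$ ($d = -5 - 3 = -8$)
$Q{\left(V \right)} = - 6 V$ ($Q{\left(V \right)} = - 3 \cdot 2 V = - 6 V$)
$x{\left(K,P \right)} = -29 - 6 K$ ($x{\left(K,P \right)} = -5 - \left(24 + 6 K\right) = -29 - 6 K$)
$x{\left(z{\left(Z \right)},-16 \right)} - -22322 = \left(-29 - -6\right) - -22322 = \left(-29 + 6\right) + 22322 = -23 + 22322 = 22299$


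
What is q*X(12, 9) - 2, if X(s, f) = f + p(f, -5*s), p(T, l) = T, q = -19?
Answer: -344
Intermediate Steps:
X(s, f) = 2*f (X(s, f) = f + f = 2*f)
q*X(12, 9) - 2 = -38*9 - 2 = -19*18 - 2 = -342 - 2 = -344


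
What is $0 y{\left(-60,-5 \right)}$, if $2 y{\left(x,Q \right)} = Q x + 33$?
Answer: $0$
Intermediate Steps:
$y{\left(x,Q \right)} = \frac{33}{2} + \frac{Q x}{2}$ ($y{\left(x,Q \right)} = \frac{Q x + 33}{2} = \frac{33 + Q x}{2} = \frac{33}{2} + \frac{Q x}{2}$)
$0 y{\left(-60,-5 \right)} = 0 \left(\frac{33}{2} + \frac{1}{2} \left(-5\right) \left(-60\right)\right) = 0 \left(\frac{33}{2} + 150\right) = 0 \cdot \frac{333}{2} = 0$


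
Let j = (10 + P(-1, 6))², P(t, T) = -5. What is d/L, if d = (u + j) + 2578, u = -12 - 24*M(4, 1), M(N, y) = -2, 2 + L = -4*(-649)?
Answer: 2639/2594 ≈ 1.0173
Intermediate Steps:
L = 2594 (L = -2 - 4*(-649) = -2 + 2596 = 2594)
u = 36 (u = -12 - 24*(-2) = -12 + 48 = 36)
j = 25 (j = (10 - 5)² = 5² = 25)
d = 2639 (d = (36 + 25) + 2578 = 61 + 2578 = 2639)
d/L = 2639/2594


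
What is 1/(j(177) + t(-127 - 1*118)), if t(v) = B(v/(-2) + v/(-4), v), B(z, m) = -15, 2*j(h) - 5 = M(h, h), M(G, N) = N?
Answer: 1/76 ≈ 0.013158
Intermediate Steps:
j(h) = 5/2 + h/2
t(v) = -15
1/(j(177) + t(-127 - 1*118)) = 1/((5/2 + (½)*177) - 15) = 1/((5/2 + 177/2) - 15) = 1/(91 - 15) = 1/76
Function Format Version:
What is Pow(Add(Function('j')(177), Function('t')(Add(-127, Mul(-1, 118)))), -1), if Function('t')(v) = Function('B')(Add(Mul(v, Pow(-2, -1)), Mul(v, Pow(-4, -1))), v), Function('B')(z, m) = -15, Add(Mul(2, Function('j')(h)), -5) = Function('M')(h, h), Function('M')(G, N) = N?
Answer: Rational(1, 76) ≈ 0.013158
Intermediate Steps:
Function('j')(h) = Add(Rational(5, 2), Mul(Rational(1, 2), h))
Function('t')(v) = -15
Pow(Add(Function('j')(177), Function('t')(Add(-127, Mul(-1, 118)))), -1) = Pow(Add(Add(Rational(5, 2), Mul(Rational(1, 2), 177)), -15), -1) = Pow(Add(Add(Rational(5, 2), Rational(177, 2)), -15), -1) = Pow(Add(91, -15), -1) = Pow(76, -1) = Rational(1, 76)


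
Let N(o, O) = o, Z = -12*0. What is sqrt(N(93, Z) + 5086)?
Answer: sqrt(5179) ≈ 71.965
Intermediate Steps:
Z = 0
sqrt(N(93, Z) + 5086) = sqrt(93 + 5086) = sqrt(5179)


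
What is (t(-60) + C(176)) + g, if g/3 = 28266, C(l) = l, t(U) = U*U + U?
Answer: 88514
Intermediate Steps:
t(U) = U + U**2 (t(U) = U**2 + U = U + U**2)
g = 84798 (g = 3*28266 = 84798)
(t(-60) + C(176)) + g = (-60*(1 - 60) + 176) + 84798 = (-60*(-59) + 176) + 84798 = (3540 + 176) + 84798 = 3716 + 84798 = 88514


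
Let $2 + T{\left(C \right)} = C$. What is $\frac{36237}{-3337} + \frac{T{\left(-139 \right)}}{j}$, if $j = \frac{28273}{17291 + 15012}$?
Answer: $- \frac{345183816}{2007383} \approx -171.96$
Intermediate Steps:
$T{\left(C \right)} = -2 + C$
$j = \frac{28273}{32303} \approx 0.87524$
$\frac{36237}{-3337} + \frac{T{\left(-139 \right)}}{j} = \frac{36237}{-3337} + \frac{-2 - 139}{\frac{28273}{32303}} = 36237 \left(- \frac{1}{3337}\right) - \frac{4554723}{28273} = - \frac{771}{71} - \frac{4554723}{28273} = - \frac{345183816}{2007383}$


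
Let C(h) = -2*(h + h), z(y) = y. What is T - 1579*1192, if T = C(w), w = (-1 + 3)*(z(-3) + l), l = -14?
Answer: -1882032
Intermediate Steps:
w = -34 (w = (-1 + 3)*(-3 - 14) = 2*(-17) = -34)
C(h) = -4*h
T = 136 (T = -4*(-34) = 136)
T - 1579*1192 = 136 - 1579*1192 = 136 - 1882168 = -1882032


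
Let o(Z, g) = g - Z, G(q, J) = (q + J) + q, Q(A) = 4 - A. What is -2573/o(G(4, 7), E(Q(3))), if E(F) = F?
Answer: 2573/14 ≈ 183.79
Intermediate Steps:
G(q, J) = J + 2*q (G(q, J) = (J + q) + q = J + 2*q)
-2573/o(G(4, 7), E(Q(3))) = -2573/((4 - 1*3) - (7 + 2*4)) = -2573/((4 - 3) - (7 + 8)) = -2573/(1 - 1*15) = -2573/(1 - 15) = -2573/(-14) = -2573*(-1/14) = 2573/14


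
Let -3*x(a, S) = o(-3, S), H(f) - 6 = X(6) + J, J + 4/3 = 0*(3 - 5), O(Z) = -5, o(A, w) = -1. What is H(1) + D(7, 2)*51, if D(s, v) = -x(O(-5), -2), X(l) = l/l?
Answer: -34/3 ≈ -11.333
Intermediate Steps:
X(l) = 1
J = -4/3 (J = -4/3 + 0*(3 - 5) = -4/3 + 0*(-2) = -4/3 + 0 = -4/3 ≈ -1.3333)
H(f) = 17/3 (H(f) = 6 + (1 - 4/3) = 6 - ⅓ = 17/3)
x(a, S) = ⅓ (x(a, S) = -⅓*(-1) = ⅓)
D(s, v) = -⅓ (D(s, v) = -1*⅓ = -⅓)
H(1) + D(7, 2)*51 = 17/3 - ⅓*51 = 17/3 - 17 = -34/3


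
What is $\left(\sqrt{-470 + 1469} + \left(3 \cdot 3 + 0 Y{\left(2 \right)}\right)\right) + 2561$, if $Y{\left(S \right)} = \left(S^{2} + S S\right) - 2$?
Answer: $2570 + 3 \sqrt{111} \approx 2601.6$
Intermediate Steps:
$Y{\left(S \right)} = -2 + 2 S^{2}$ ($Y{\left(S \right)} = \left(S^{2} + S^{2}\right) - 2 = 2 S^{2} - 2 = -2 + 2 S^{2}$)
$\left(\sqrt{-470 + 1469} + \left(3 \cdot 3 + 0 Y{\left(2 \right)}\right)\right) + 2561 = \left(\sqrt{-470 + 1469} + \left(3 \cdot 3 + 0 \left(-2 + 2 \cdot 2^{2}\right)\right)\right) + 2561 = \left(\sqrt{999} + \left(9 + 0 \left(-2 + 2 \cdot 4\right)\right)\right) + 2561 = \left(3 \sqrt{111} + \left(9 + 0 \left(-2 + 8\right)\right)\right) + 2561 = \left(3 \sqrt{111} + \left(9 + 0 \cdot 6\right)\right) + 2561 = \left(3 \sqrt{111} + \left(9 + 0\right)\right) + 2561 = \left(3 \sqrt{111} + 9\right) + 2561 = \left(9 + 3 \sqrt{111}\right) + 2561 = 2570 + 3 \sqrt{111}$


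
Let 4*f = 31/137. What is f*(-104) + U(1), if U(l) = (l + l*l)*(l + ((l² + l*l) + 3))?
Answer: 838/137 ≈ 6.1168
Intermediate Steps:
U(l) = (l + l²)*(3 + l + 2*l²) (U(l) = (l + l²)*(l + ((l² + l²) + 3)) = (l + l²)*(l + (2*l² + 3)) = (l + l²)*(l + (3 + 2*l²)) = (l + l²)*(3 + l + 2*l²))
f = 31/548 (f = (31/137)/4 = (31*(1/137))/4 = (¼)*(31/137) = 31/548 ≈ 0.056569)
f*(-104) + U(1) = (31/548)*(-104) + 1*(3 + 2*1³ + 3*1² + 4*1) = -806/137 + 1*(3 + 2*1 + 3*1 + 4) = -806/137 + 1*(3 + 2 + 3 + 4) = -806/137 + 1*12 = -806/137 + 12 = 838/137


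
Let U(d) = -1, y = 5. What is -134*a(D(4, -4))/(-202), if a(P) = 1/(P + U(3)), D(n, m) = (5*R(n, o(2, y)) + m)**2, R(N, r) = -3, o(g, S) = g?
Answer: 67/36360 ≈ 0.0018427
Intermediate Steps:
D(n, m) = (-15 + m)**2 (D(n, m) = (5*(-3) + m)**2 = (-15 + m)**2)
a(P) = 1/(-1 + P) (a(P) = 1/(P - 1) = 1/(-1 + P))
-134*a(D(4, -4))/(-202) = -134/(-1 + (-15 - 4)**2)/(-202) = -134/(-1 + (-19)**2)*(-1/202) = -134/(-1 + 361)*(-1/202) = -134/360*(-1/202) = -134*1/360*(-1/202) = -67/180*(-1/202) = 67/36360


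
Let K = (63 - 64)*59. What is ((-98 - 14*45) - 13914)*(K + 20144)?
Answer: -294084570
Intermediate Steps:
K = -59 (K = -1*59 = -59)
((-98 - 14*45) - 13914)*(K + 20144) = ((-98 - 14*45) - 13914)*(-59 + 20144) = ((-98 - 630) - 13914)*20085 = (-728 - 13914)*20085 = -14642*20085 = -294084570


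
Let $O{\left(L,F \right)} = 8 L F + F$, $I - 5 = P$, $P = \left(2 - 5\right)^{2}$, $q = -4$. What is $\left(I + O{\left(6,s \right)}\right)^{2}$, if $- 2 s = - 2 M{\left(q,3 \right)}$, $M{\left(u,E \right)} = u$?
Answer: $33124$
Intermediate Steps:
$P = 9$ ($P = \left(-3\right)^{2} = 9$)
$s = -4$ ($s = - \frac{\left(-2\right) \left(-4\right)}{2} = \left(- \frac{1}{2}\right) 8 = -4$)
$I = 14$ ($I = 5 + 9 = 14$)
$O{\left(L,F \right)} = F + 8 F L$ ($O{\left(L,F \right)} = 8 F L + F = F + 8 F L$)
$\left(I + O{\left(6,s \right)}\right)^{2} = \left(14 - 4 \left(1 + 8 \cdot 6\right)\right)^{2} = \left(14 - 4 \left(1 + 48\right)\right)^{2} = \left(14 - 196\right)^{2} = \left(-182\right)^{2} = 33124$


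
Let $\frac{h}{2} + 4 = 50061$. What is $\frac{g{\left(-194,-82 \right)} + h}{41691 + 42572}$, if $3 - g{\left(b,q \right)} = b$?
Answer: $\frac{100311}{84263} \approx 1.1905$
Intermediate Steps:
$g{\left(b,q \right)} = 3 - b$
$h = 100114$ ($h = -8 + 2 \cdot 50061 = -8 + 100122 = 100114$)
$\frac{g{\left(-194,-82 \right)} + h}{41691 + 42572} = \frac{\left(3 - -194\right) + 100114}{41691 + 42572} = \frac{\left(3 + 194\right) + 100114}{84263} = \left(197 + 100114\right) \frac{1}{84263} = 100311 \cdot \frac{1}{84263} = \frac{100311}{84263}$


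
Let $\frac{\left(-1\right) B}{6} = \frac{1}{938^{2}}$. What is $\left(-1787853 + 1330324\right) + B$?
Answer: $- \frac{201277072741}{439922} \approx -4.5753 \cdot 10^{5}$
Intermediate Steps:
$B = - \frac{3}{439922}$ ($B = - \frac{6}{938^{2}} = - \frac{6}{879844} = \left(-6\right) \frac{1}{879844} = - \frac{3}{439922} \approx -6.8194 \cdot 10^{-6}$)
$\left(-1787853 + 1330324\right) + B = \left(-1787853 + 1330324\right) - \frac{3}{439922} = -457529 - \frac{3}{439922} = - \frac{201277072741}{439922}$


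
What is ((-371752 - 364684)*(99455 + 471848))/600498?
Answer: -210364048054/300249 ≈ -7.0063e+5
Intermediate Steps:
((-371752 - 364684)*(99455 + 471848))/600498 = -736436*571303*(1/600498) = -420728096108*1/600498 = -210364048054/300249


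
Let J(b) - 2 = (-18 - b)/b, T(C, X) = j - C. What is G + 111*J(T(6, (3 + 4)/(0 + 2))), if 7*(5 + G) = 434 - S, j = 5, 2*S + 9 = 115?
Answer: 15109/7 ≈ 2158.4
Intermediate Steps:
S = 53 (S = -9/2 + (½)*115 = -9/2 + 115/2 = 53)
G = 346/7 (G = -5 + (434 - 1*53)/7 = -5 + (434 - 53)/7 = -5 + (⅐)*381 = -5 + 381/7 = 346/7 ≈ 49.429)
T(C, X) = 5 - C
J(b) = 2 + (-18 - b)/b
G + 111*J(T(6, (3 + 4)/(0 + 2))) = 346/7 + 111*((-18 + (5 - 1*6))/(5 - 1*6)) = 346/7 + 111*((-18 + (5 - 6))/(5 - 6)) = 346/7 + 111*((-18 - 1)/(-1)) = 346/7 + 111*(-1*(-19)) = 346/7 + 111*19 = 346/7 + 2109 = 15109/7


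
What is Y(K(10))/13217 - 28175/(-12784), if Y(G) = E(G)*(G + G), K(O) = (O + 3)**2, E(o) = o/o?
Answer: 376709967/168966128 ≈ 2.2295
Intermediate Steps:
E(o) = 1
K(O) = (3 + O)**2
Y(G) = 2*G (Y(G) = 1*(G + G) = 1*(2*G) = 2*G)
Y(K(10))/13217 - 28175/(-12784) = (2*(3 + 10)**2)/13217 - 28175/(-12784) = (2*13**2)*(1/13217) - 28175*(-1/12784) = (2*169)*(1/13217) + 28175/12784 = 338*(1/13217) + 28175/12784 = 338/13217 + 28175/12784 = 376709967/168966128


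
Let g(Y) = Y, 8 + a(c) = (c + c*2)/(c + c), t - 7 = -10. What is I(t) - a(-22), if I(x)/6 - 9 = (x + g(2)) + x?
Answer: 73/2 ≈ 36.500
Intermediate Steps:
t = -3 (t = 7 - 10 = -3)
a(c) = -13/2 (a(c) = -8 + (c + c*2)/(c + c) = -8 + (c + 2*c)/((2*c)) = -8 + (3*c)*(1/(2*c)) = -8 + 3/2 = -13/2)
I(x) = 66 + 12*x (I(x) = 54 + 6*((x + 2) + x) = 54 + 6*((2 + x) + x) = 54 + 6*(2 + 2*x) = 54 + (12 + 12*x) = 66 + 12*x)
I(t) - a(-22) = (66 + 12*(-3)) - 1*(-13/2) = (66 - 36) + 13/2 = 30 + 13/2 = 73/2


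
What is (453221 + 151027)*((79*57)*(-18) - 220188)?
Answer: -182024876016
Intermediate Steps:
(453221 + 151027)*((79*57)*(-18) - 220188) = 604248*(4503*(-18) - 220188) = 604248*(-81054 - 220188) = 604248*(-301242) = -182024876016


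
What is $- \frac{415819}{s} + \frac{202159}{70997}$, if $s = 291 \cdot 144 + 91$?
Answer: $- \frac{21032234338}{2981519015} \approx -7.0542$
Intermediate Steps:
$s = 41995$ ($s = 41904 + 91 = 41995$)
$- \frac{415819}{s} + \frac{202159}{70997} = - \frac{415819}{41995} + \frac{202159}{70997} = - \frac{21032234338}{2981519015}$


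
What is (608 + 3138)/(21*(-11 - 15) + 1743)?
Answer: 3746/1197 ≈ 3.1295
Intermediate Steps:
(608 + 3138)/(21*(-11 - 15) + 1743) = 3746/(21*(-26) + 1743) = 3746/(-546 + 1743) = 3746/1197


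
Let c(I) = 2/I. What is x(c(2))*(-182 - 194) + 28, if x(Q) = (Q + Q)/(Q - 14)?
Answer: 1116/13 ≈ 85.846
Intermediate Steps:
x(Q) = 2*Q/(-14 + Q) (x(Q) = (2*Q)/(-14 + Q) = 2*Q/(-14 + Q))
x(c(2))*(-182 - 194) + 28 = (2*(2/2)/(-14 + 2/2))*(-182 - 194) + 28 = (2*(2*(1/2))/(-14 + 2*(1/2)))*(-376) + 28 = (2*1/(-14 + 1))*(-376) + 28 = (2*1/(-13))*(-376) + 28 = (2*1*(-1/13))*(-376) + 28 = -2/13*(-376) + 28 = 752/13 + 28 = 1116/13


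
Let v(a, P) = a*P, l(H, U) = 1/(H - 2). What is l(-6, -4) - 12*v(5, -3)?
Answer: 1439/8 ≈ 179.88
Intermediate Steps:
l(H, U) = 1/(-2 + H)
v(a, P) = P*a
l(-6, -4) - 12*v(5, -3) = 1/(-2 - 6) - (-36)*5 = 1/(-8) - 12*(-15) = -⅛ + 180 = 1439/8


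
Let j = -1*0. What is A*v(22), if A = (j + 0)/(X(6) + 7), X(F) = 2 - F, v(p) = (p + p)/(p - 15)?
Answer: 0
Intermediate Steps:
v(p) = 2*p/(-15 + p) (v(p) = (2*p)/(-15 + p) = 2*p/(-15 + p))
j = 0
A = 0 (A = (0 + 0)/((2 - 1*6) + 7) = 0/((2 - 6) + 7) = 0/(-4 + 7) = 0/3 = 0*(⅓) = 0)
A*v(22) = 0*(2*22/(-15 + 22)) = 0*(2*22/7) = 0*(2*22*(⅐)) = 0*(44/7) = 0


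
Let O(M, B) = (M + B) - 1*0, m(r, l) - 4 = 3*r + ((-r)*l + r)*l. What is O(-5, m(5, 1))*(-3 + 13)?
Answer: 140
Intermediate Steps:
m(r, l) = 4 + 3*r + l*(r - l*r) (m(r, l) = 4 + (3*r + ((-r)*l + r)*l) = 4 + (3*r + (-l*r + r)*l) = 4 + (3*r + (r - l*r)*l) = 4 + (3*r + l*(r - l*r)) = 4 + 3*r + l*(r - l*r))
O(M, B) = B + M (O(M, B) = (B + M) + 0 = B + M)
O(-5, m(5, 1))*(-3 + 13) = ((4 + 3*5 + 1*5 - 1*5*1²) - 5)*(-3 + 13) = ((4 + 15 + 5 - 1*5*1) - 5)*10 = ((4 + 15 + 5 - 5) - 5)*10 = (19 - 5)*10 = 14*10 = 140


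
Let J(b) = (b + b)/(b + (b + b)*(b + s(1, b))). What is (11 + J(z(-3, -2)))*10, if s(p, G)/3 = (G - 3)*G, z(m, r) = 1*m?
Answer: 11350/103 ≈ 110.19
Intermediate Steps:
z(m, r) = m
s(p, G) = 3*G*(-3 + G) (s(p, G) = 3*((G - 3)*G) = 3*((-3 + G)*G) = 3*(G*(-3 + G)) = 3*G*(-3 + G))
J(b) = 2*b/(b + 2*b*(b + 3*b*(-3 + b))) (J(b) = (b + b)/(b + (b + b)*(b + 3*b*(-3 + b))) = (2*b)/(b + (2*b)*(b + 3*b*(-3 + b))) = (2*b)/(b + 2*b*(b + 3*b*(-3 + b))) = 2*b/(b + 2*b*(b + 3*b*(-3 + b))))
(11 + J(z(-3, -2)))*10 = (11 + 2/(1 - 16*(-3) + 6*(-3)**2))*10 = (11 + 2/(1 + 48 + 6*9))*10 = (11 + 2/(1 + 48 + 54))*10 = (11 + 2/103)*10 = (1135/103)*10 = 11350/103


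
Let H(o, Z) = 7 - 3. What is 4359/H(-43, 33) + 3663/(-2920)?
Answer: 3178407/2920 ≈ 1088.5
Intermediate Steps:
H(o, Z) = 4
4359/H(-43, 33) + 3663/(-2920) = 4359/4 + 3663/(-2920) = 4359*(¼) + 3663*(-1/2920) = 4359/4 - 3663/2920 = 3178407/2920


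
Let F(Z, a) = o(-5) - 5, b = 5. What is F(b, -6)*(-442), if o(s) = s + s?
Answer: 6630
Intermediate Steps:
o(s) = 2*s
F(Z, a) = -15 (F(Z, a) = 2*(-5) - 5 = -10 - 5 = -15)
F(b, -6)*(-442) = -15*(-442) = 6630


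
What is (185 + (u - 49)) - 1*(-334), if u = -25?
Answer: 445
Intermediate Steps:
(185 + (u - 49)) - 1*(-334) = (185 + (-25 - 49)) - 1*(-334) = (185 - 74) + 334 = 111 + 334 = 445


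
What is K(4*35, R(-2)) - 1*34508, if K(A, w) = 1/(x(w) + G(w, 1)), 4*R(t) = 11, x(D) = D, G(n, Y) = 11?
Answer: -1897936/55 ≈ -34508.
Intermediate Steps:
R(t) = 11/4 (R(t) = (¼)*11 = 11/4)
K(A, w) = 1/(11 + w) (K(A, w) = 1/(w + 11) = 1/(11 + w))
K(4*35, R(-2)) - 1*34508 = 1/(11 + 11/4) - 1*34508 = 1/(55/4) - 34508 = 4/55 - 34508 = -1897936/55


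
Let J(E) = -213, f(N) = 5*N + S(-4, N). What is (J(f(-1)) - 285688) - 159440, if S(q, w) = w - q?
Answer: -445341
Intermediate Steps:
f(N) = 4 + 6*N (f(N) = 5*N + (N - 1*(-4)) = 5*N + (N + 4) = 5*N + (4 + N) = 4 + 6*N)
(J(f(-1)) - 285688) - 159440 = (-213 - 285688) - 159440 = -285901 - 159440 = -445341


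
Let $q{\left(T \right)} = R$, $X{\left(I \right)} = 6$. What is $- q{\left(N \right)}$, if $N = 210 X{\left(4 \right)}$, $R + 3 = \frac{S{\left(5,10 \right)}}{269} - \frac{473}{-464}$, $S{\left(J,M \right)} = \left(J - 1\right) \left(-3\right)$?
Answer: $\frac{252779}{124816} \approx 2.0252$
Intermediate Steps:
$S{\left(J,M \right)} = 3 - 3 J$ ($S{\left(J,M \right)} = \left(-1 + J\right) \left(-3\right) = 3 - 3 J$)
$R = - \frac{252779}{124816}$ ($R = -3 + \left(\frac{3 - 15}{269} - \frac{473}{-464}\right) = -3 + \left(\left(3 - 15\right) \frac{1}{269} - - \frac{473}{464}\right) = -3 + \left(\left(-12\right) \frac{1}{269} + \frac{473}{464}\right) = -3 + \left(- \frac{12}{269} + \frac{473}{464}\right) = -3 + \frac{121669}{124816} = - \frac{252779}{124816} \approx -2.0252$)
$N = 1260$ ($N = 210 \cdot 6 = 1260$)
$q{\left(T \right)} = - \frac{252779}{124816}$
$- q{\left(N \right)} = \left(-1\right) \left(- \frac{252779}{124816}\right) = \frac{252779}{124816}$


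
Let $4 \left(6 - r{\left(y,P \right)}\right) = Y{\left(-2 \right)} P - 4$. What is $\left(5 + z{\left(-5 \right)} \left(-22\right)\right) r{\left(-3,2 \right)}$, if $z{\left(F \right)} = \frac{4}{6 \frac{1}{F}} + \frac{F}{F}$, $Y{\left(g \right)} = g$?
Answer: $\frac{1352}{3} \approx 450.67$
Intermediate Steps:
$z{\left(F \right)} = 1 + \frac{2 F}{3}$ ($z{\left(F \right)} = 4 \frac{F}{6} + 1 = \frac{2 F}{3} + 1 = 1 + \frac{2 F}{3}$)
$r{\left(y,P \right)} = 7 + \frac{P}{2}$ ($r{\left(y,P \right)} = 6 - \frac{- 2 P - 4}{4} = 6 - \frac{-4 - 2 P}{4} = 6 + \left(1 + \frac{P}{2}\right) = 7 + \frac{P}{2}$)
$\left(5 + z{\left(-5 \right)} \left(-22\right)\right) r{\left(-3,2 \right)} = \left(5 + \left(1 + \frac{2}{3} \left(-5\right)\right) \left(-22\right)\right) \left(7 + \frac{1}{2} \cdot 2\right) = \left(5 + \left(1 - \frac{10}{3}\right) \left(-22\right)\right) \left(7 + 1\right) = \left(5 - - \frac{154}{3}\right) 8 = \left(5 + \frac{154}{3}\right) 8 = \frac{169}{3} \cdot 8 = \frac{1352}{3}$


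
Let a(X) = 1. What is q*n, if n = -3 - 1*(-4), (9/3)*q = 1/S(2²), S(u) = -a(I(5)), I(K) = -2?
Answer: -⅓ ≈ -0.33333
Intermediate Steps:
S(u) = -1 (S(u) = -1*1 = -1)
q = -⅓ (q = (⅓)/(-1) = (⅓)*(-1) = -⅓ ≈ -0.33333)
n = 1 (n = -3 + 4 = 1)
q*n = -⅓*1 = -⅓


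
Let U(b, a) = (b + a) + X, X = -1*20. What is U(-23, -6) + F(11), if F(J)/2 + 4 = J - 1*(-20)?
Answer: 5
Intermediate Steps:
X = -20
U(b, a) = -20 + a + b (U(b, a) = (b + a) - 20 = (a + b) - 20 = -20 + a + b)
F(J) = 32 + 2*J (F(J) = -8 + 2*(J - 1*(-20)) = -8 + 2*(J + 20) = -8 + 2*(20 + J) = -8 + (40 + 2*J) = 32 + 2*J)
U(-23, -6) + F(11) = (-20 - 6 - 23) + (32 + 2*11) = -49 + (32 + 22) = -49 + 54 = 5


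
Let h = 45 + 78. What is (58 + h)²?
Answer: 32761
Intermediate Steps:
h = 123
(58 + h)² = (58 + 123)² = 181² = 32761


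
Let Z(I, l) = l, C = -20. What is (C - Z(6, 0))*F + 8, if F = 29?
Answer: -572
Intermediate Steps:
(C - Z(6, 0))*F + 8 = (-20 - 1*0)*29 + 8 = (-20 + 0)*29 + 8 = -20*29 + 8 = -580 + 8 = -572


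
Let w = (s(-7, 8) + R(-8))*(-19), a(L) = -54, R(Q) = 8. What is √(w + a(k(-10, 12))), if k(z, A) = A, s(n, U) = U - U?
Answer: I*√206 ≈ 14.353*I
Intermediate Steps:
s(n, U) = 0
w = -152 (w = (0 + 8)*(-19) = 8*(-19) = -152)
√(w + a(k(-10, 12))) = √(-152 - 54) = √(-206) = I*√206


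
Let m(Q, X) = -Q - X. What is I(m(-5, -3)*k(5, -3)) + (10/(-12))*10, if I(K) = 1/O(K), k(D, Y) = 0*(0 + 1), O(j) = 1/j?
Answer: -25/3 ≈ -8.3333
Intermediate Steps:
k(D, Y) = 0 (k(D, Y) = 0*1 = 0)
I(K) = K (I(K) = 1/(1/K) = K)
I(m(-5, -3)*k(5, -3)) + (10/(-12))*10 = (-1*(-5) - 1*(-3))*0 + (10/(-12))*10 = (5 + 3)*0 + (10*(-1/12))*10 = 8*0 - 5/6*10 = 0 - 25/3 = -25/3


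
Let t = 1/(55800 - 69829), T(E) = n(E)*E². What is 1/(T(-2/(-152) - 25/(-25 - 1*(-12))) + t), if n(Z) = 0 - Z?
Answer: -13529992285888/98214563297685 ≈ -0.13776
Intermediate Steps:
n(Z) = -Z
T(E) = -E³ (T(E) = (-E)*E² = -E³)
t = -1/14029 (t = 1/(-14029) = -1/14029 ≈ -7.1281e-5)
1/(T(-2/(-152) - 25/(-25 - 1*(-12))) + t) = 1/(-(-2/(-152) - 25/(-25 - 1*(-12)))³ - 1/14029) = 1/(-(-2*(-1/152) - 25/(-25 + 12))³ - 1/14029) = 1/(-(1/76 - 25/(-13))³ - 1/14029) = 1/(-(1/76 - 25*(-1/13))³ - 1/14029) = 1/(-(1/76 + 25/13)³ - 1/14029) = 1/(-(1913/988)³ - 1/14029) = 1/(-1*7000755497/964430272 - 1/14029) = 1/(-7000755497/964430272 - 1/14029) = 1/(-98214563297685/13529992285888) = -13529992285888/98214563297685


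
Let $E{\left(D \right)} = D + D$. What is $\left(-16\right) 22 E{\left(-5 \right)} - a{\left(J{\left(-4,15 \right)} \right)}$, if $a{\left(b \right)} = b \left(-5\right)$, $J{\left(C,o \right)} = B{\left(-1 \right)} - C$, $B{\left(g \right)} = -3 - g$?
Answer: $3530$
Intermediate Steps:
$E{\left(D \right)} = 2 D$
$J{\left(C,o \right)} = -2 - C$ ($J{\left(C,o \right)} = \left(-3 - -1\right) - C = \left(-3 + 1\right) - C = -2 - C$)
$a{\left(b \right)} = - 5 b$
$\left(-16\right) 22 E{\left(-5 \right)} - a{\left(J{\left(-4,15 \right)} \right)} = \left(-16\right) 22 \cdot 2 \left(-5\right) - - 5 \left(-2 - -4\right) = \left(-352\right) \left(-10\right) - - 5 \left(-2 + 4\right) = 3520 - \left(-5\right) 2 = 3520 - -10 = 3520 + 10 = 3530$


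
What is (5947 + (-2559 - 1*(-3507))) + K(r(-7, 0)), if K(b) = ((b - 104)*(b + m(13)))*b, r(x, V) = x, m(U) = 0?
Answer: 1456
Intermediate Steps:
K(b) = b²*(-104 + b) (K(b) = ((b - 104)*(b + 0))*b = ((-104 + b)*b)*b = (b*(-104 + b))*b = b²*(-104 + b))
(5947 + (-2559 - 1*(-3507))) + K(r(-7, 0)) = (5947 + (-2559 - 1*(-3507))) + (-7)²*(-104 - 7) = (5947 + (-2559 + 3507)) + 49*(-111) = (5947 + 948) - 5439 = 6895 - 5439 = 1456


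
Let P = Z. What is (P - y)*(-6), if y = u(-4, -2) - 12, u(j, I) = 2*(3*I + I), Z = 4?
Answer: -192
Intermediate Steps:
u(j, I) = 8*I (u(j, I) = 2*(4*I) = 8*I)
P = 4
y = -28 (y = 8*(-2) - 12 = -16 - 12 = -28)
(P - y)*(-6) = (4 - 1*(-28))*(-6) = (4 + 28)*(-6) = 32*(-6) = -192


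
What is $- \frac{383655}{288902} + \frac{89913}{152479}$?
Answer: $- \frac{793250859}{1074426538} \approx -0.7383$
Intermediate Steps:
$- \frac{383655}{288902} + \frac{89913}{152479} = \left(-383655\right) \frac{1}{288902} + 89913 \cdot \frac{1}{152479} = - \frac{383655}{288902} + \frac{2193}{3719} = - \frac{793250859}{1074426538}$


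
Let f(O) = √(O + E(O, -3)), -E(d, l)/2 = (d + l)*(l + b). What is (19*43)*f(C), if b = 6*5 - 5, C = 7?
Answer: 10621*I ≈ 10621.0*I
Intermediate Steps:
b = 25 (b = 30 - 5 = 25)
E(d, l) = -2*(25 + l)*(d + l) (E(d, l) = -2*(d + l)*(l + 25) = -2*(d + l)*(25 + l) = -2*(25 + l)*(d + l))
f(O) = √(132 - 43*O) (f(O) = √(O + (-50*O - 50*(-3) - 2*(-3)² - 2*O*(-3))) = √(O + (-50*O + 150 - 2*9 + 6*O)) = √(O + (-50*O + 150 - 18 + 6*O)) = √(O + (132 - 44*O)) = √(132 - 43*O))
(19*43)*f(C) = (19*43)*√(132 - 43*7) = 817*√(132 - 301) = 817*√(-169) = 817*(13*I) = 10621*I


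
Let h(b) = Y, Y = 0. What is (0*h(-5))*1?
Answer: 0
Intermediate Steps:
h(b) = 0
(0*h(-5))*1 = (0*0)*1 = 0*1 = 0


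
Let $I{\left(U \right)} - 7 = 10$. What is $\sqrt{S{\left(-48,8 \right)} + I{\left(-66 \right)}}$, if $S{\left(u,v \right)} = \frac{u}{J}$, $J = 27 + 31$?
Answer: $\frac{\sqrt{13601}}{29} \approx 4.0215$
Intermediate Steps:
$J = 58$
$I{\left(U \right)} = 17$ ($I{\left(U \right)} = 7 + 10 = 17$)
$S{\left(u,v \right)} = \frac{u}{58}$
$\sqrt{S{\left(-48,8 \right)} + I{\left(-66 \right)}} = \sqrt{\frac{1}{58} \left(-48\right) + 17} = \sqrt{- \frac{24}{29} + 17} = \sqrt{\frac{469}{29}} = \frac{\sqrt{13601}}{29}$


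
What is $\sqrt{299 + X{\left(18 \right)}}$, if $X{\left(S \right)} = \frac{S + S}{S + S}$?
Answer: $10 \sqrt{3} \approx 17.32$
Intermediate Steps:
$X{\left(S \right)} = 1$ ($X{\left(S \right)} = \frac{2 S}{2 S} = 2 S \frac{1}{2 S} = 1$)
$\sqrt{299 + X{\left(18 \right)}} = \sqrt{299 + 1} = \sqrt{300} = 10 \sqrt{3}$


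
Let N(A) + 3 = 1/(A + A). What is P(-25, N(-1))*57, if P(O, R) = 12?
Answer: 684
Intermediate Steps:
N(A) = -3 + 1/(2*A) (N(A) = -3 + 1/(A + A) = -3 + 1/(2*A))
P(-25, N(-1))*57 = 12*57 = 684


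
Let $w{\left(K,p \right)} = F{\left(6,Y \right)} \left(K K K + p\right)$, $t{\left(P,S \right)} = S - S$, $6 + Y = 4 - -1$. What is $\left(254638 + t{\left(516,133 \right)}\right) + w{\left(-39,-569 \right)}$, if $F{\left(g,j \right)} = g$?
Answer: $-104690$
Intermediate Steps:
$Y = -1$ ($Y = -6 + \left(4 - -1\right) = -6 + \left(4 + 1\right) = -6 + 5 = -1$)
$t{\left(P,S \right)} = 0$
$w{\left(K,p \right)} = 6 p + 6 K^{3}$ ($w{\left(K,p \right)} = 6 \left(K K K + p\right) = 6 \left(K^{2} K + p\right) = 6 \left(K^{3} + p\right) = 6 \left(p + K^{3}\right) = 6 p + 6 K^{3}$)
$\left(254638 + t{\left(516,133 \right)}\right) + w{\left(-39,-569 \right)} = \left(254638 + 0\right) + \left(6 \left(-569\right) + 6 \left(-39\right)^{3}\right) = 254638 + \left(-3414 + 6 \left(-59319\right)\right) = 254638 - 359328 = -104690$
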